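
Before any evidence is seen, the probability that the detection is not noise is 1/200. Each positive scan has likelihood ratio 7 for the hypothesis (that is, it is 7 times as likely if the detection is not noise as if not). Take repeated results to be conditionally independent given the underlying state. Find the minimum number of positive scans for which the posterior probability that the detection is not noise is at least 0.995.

Prior odds = 0.005/0.995 = 1/199.
Likelihood ratio per positive scan = 7.
Target posterior odds = 0.995/0.005 = 199.
Require 7ⁿ ≥ 199 ÷ (1/199) = 39601.
7⁵ = 16807 falls short of 39601 but 7⁶ = 117649 reaches it, so n = 6.

6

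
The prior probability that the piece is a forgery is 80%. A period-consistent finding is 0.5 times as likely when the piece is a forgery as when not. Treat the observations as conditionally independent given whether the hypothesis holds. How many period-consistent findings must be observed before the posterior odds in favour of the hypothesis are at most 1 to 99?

9

Prior odds = 0.8/0.2 = 4.
Likelihood ratio per period-consistent finding = 0.5.
Target odds = 1/99.
Require 0.5ⁿ ≤ 1/99 ÷ 4 = 1/396.
0.5⁸ = 0.00390625 is still above 1/396 but 0.5⁹ = 0.001953125 is at or below it, so n = 9.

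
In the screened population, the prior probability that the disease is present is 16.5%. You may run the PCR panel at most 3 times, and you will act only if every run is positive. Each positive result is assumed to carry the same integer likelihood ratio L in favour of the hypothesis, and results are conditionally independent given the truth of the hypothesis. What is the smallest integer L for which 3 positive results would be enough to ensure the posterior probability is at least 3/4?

3

Prior odds = 0.165/0.835 = 33/167.
Target odds = 0.75/0.25 = 3.
Need L³ ≥ 3 ÷ (33/167) = 167/11.
2³ = 8 < 167/11 ≤ 27 = 3³, so L = 3.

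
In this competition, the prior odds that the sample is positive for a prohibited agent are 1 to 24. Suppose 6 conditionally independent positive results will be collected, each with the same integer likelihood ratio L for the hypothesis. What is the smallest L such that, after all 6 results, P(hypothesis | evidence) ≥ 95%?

3

Prior odds = 1/24.
Target odds = 0.95/0.05 = 19.
Need L⁶ ≥ 19 ÷ (1/24) = 456.
2⁶ = 64 < 456 ≤ 729 = 3⁶, so L = 3.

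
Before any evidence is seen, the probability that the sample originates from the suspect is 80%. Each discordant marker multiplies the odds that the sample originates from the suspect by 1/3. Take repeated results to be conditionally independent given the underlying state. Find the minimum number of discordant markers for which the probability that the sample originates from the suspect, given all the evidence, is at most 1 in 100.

6

Prior odds = 0.8/0.2 = 4.
Likelihood ratio per discordant marker = 1/3.
Target posterior odds = 0.01/0.99 = 1/99.
Need 4 × (1/3)ⁿ ≤ 1/99, i.e. (1/3)ⁿ ≤ 1/396.
(1/3)⁵ = 1/243 is still above 1/396 but (1/3)⁶ = 1/729 is at or below it, so n = 6.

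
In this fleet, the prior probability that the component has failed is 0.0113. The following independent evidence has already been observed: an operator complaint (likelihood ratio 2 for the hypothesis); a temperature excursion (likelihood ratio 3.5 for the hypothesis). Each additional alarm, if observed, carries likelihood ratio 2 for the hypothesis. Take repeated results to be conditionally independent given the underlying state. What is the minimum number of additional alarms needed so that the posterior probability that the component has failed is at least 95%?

Prior odds = 0.0113/0.9887 = 113/9887.
Combined Bayes factor of the evidence already in hand = 2 × 3.5 = 7.
Odds after that evidence = (113/9887) × 7 = 791/9887.
Target odds = 0.95/0.05 = 19.
Need 2ⁿ ≥ 19 ÷ (791/9887) = 187853/791.
2⁷ = 128 falls short of 187853/791 but 2⁸ = 256 reaches it, so n = 8.

8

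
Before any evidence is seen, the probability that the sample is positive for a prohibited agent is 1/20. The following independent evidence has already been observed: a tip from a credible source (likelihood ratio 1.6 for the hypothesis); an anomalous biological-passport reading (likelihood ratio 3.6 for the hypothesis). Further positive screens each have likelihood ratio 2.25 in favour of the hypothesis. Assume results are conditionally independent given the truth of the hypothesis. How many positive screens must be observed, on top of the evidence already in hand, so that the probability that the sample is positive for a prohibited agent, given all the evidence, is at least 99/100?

Prior odds = 0.05/0.95 = 1/19.
Combined Bayes factor of the evidence already in hand = 1.6 × 3.6 = 5.76.
Odds after that evidence = (1/19) × 5.76 = 144/475.
Target odds = 0.99/0.01 = 99.
Need 2.25ⁿ ≥ 99 ÷ (144/475) = 326.5625.
2.25⁷ = 4782969/16384 falls short of 326.5625 but 2.25⁸ = 43046721/65536 reaches it, so n = 8.

8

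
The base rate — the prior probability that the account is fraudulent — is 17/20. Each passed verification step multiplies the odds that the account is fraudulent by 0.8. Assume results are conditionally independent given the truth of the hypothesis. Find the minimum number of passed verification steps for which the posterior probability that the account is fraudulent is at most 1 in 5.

Prior odds: 0.85 ÷ 0.15 = 17/3.
Likelihood ratio per passed verification step = 0.8.
Target posterior odds = 0.2/0.8 = 0.25.
Need (17/3) × 0.8ⁿ ≤ 0.25, i.e. 0.8ⁿ ≤ 3/68.
0.8¹³ ≈0.0549756 is still above 3/68 but 0.8¹⁴ ≈0.0439805 is at or below it, so n = 14.

14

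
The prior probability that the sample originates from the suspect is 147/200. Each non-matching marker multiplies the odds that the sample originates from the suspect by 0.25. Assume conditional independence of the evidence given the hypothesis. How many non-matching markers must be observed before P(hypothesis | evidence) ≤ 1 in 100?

5

Prior odds: 0.735 ÷ 0.265 = 147/53.
Likelihood ratio per non-matching marker = 0.25.
Target posterior odds = 0.01/0.99 = 1/99.
Require 0.25ⁿ ≤ 1/99 ÷ (147/53) = 53/14553.
0.25⁴ = 0.00390625 is still above 53/14553 but 0.25⁵ = 1/1024 is at or below it, so n = 5.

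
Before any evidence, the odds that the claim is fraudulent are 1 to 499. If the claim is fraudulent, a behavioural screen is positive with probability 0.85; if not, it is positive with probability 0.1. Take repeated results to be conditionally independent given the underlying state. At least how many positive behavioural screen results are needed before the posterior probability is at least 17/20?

4

Prior odds = 1/499.
Likelihood ratio of a positive = 0.85/0.1 = 8.5.
Target posterior odds = 0.85/0.15 = 17/3.
Require 8.5ⁿ ≥ 17/3 ÷ (1/499) = 8483/3.
8.5³ = 614.125 falls short of 8483/3 but 8.5⁴ = 5220.0625 reaches it, so n = 4.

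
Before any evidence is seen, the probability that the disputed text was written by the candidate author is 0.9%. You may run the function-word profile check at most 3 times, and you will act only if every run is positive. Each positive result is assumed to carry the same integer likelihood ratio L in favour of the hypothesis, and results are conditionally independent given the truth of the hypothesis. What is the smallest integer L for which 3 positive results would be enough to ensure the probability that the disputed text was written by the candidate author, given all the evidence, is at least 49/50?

18

Prior odds = 0.009/0.991 = 9/991.
Target odds = 0.98/0.02 = 49.
Need L³ ≥ 49 ÷ (9/991) = 48559/9.
17³ = 4913 < 48559/9 ≤ 5832 = 18³, so L = 18.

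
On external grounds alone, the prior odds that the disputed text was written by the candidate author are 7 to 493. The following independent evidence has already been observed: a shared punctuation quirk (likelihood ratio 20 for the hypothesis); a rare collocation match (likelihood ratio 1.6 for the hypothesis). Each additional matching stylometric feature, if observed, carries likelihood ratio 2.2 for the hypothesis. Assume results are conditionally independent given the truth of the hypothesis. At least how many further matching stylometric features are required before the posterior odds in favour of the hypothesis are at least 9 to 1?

4

Prior odds = 7/493.
Combined Bayes factor of the evidence already in hand = 20 × 1.6 = 32.
Odds after that evidence = (7/493) × 32 = 224/493.
Target odds = 9.
Need 2.2ⁿ ≥ 9 ÷ (224/493) = 4437/224.
2.2³ = 10.648 falls short of 4437/224 but 2.2⁴ = 23.4256 reaches it, so n = 4.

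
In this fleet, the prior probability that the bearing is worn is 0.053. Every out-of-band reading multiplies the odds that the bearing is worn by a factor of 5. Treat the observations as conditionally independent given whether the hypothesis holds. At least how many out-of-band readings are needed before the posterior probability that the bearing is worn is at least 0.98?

Prior odds = 0.053/0.947 = 53/947.
Likelihood ratio per out-of-band reading = 5.
Target odds: 0.98 ÷ 0.02 = 49.
Need (53/947) × 5ⁿ ≥ 49, i.e. 5ⁿ ≥ 46403/53.
5⁴ = 625 falls short of 46403/53 but 5⁵ = 3125 reaches it, so n = 5.

5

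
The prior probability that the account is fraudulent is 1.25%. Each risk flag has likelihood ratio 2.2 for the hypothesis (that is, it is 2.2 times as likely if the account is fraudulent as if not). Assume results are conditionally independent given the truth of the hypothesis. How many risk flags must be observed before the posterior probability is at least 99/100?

12

Prior odds: 0.0125 ÷ 0.9875 = 1/79.
Likelihood ratio per risk flag = 2.2.
Target posterior odds = 0.99/0.01 = 99.
Require 2.2ⁿ ≥ 99 ÷ (1/79) = 7821.
2.2¹¹ ≈5843.18 falls short of 7821 but 2.2¹² ≈12855 reaches it, so n = 12.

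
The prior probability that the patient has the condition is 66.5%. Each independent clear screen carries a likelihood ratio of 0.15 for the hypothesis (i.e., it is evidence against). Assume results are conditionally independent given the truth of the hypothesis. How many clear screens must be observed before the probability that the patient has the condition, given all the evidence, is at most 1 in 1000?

Prior odds = 0.665/0.335 = 133/67.
Likelihood ratio per clear screen = 0.15.
Target posterior odds = 0.001/0.999 = 1/999.
Require 0.15ⁿ ≤ 1/999 ÷ (133/67) = 67/132867.
0.15⁴ = 81/160000 is still above 67/132867 but 0.15⁵ = 243/3200000 is at or below it, so n = 5.

5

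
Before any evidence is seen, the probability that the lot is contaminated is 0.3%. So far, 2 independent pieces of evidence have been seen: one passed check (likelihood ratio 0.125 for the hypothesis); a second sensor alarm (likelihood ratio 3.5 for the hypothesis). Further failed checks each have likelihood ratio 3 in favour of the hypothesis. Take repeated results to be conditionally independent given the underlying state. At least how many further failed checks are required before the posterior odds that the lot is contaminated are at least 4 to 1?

8

Prior odds = 0.003/0.997 = 3/997.
Combined Bayes factor of the evidence already in hand = 0.125 × 3.5 = 0.4375.
Odds after that evidence = (3/997) × 0.4375 = 21/15952.
Target odds = 4.
Need 3ⁿ ≥ 4 ÷ (21/15952) = 63808/21.
3⁷ = 2187 falls short of 63808/21 but 3⁸ = 6561 reaches it, so n = 8.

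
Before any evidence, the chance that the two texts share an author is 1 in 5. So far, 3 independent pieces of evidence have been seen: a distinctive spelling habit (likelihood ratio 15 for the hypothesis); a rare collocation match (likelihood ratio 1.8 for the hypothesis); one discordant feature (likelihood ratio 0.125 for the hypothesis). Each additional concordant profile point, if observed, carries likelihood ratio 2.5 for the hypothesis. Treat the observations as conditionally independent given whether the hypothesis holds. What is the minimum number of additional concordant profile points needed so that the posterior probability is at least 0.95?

Prior odds = 0.2/0.8 = 0.25.
Combined Bayes factor of the evidence already in hand = 15 × 1.8 × 0.125 = 3.375.
Odds after that evidence = 0.25 × 3.375 = 0.84375.
Target odds = 0.95/0.05 = 19.
Need 2.5ⁿ ≥ 19 ÷ 0.84375 = 608/27.
2.5³ = 15.625 falls short of 608/27 but 2.5⁴ = 39.0625 reaches it, so n = 4.

4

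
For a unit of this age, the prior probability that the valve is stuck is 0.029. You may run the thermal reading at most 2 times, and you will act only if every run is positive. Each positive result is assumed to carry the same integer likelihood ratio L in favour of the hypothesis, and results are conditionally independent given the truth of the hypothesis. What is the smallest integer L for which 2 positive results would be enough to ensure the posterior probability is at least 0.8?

12

Prior odds = 0.029/0.971 = 29/971.
Target odds = 0.8/0.2 = 4.
Need L² ≥ 4 ÷ (29/971) = 3884/29.
11² = 121 < 3884/29 ≤ 144 = 12², so L = 12.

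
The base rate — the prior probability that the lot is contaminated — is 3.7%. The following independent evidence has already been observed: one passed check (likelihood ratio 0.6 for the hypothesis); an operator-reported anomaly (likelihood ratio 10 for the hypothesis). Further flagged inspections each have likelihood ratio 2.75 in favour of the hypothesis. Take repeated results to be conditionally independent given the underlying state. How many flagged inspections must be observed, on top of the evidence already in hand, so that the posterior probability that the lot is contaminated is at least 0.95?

Prior odds = 0.037/0.963 = 37/963.
Combined Bayes factor of the evidence already in hand = 0.6 × 10 = 6.
Odds after that evidence = (37/963) × 6 = 74/321.
Target odds = 0.95/0.05 = 19.
Need 2.75ⁿ ≥ 19 ÷ (74/321) = 6099/74.
2.75⁴ = 57.19140625 falls short of 6099/74 but 2.75⁵ = 161051/1024 reaches it, so n = 5.

5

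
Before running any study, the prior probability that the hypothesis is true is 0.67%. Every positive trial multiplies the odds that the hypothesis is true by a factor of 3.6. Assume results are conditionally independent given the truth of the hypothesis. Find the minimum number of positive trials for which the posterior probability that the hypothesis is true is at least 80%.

5

Prior odds: 0.0067 ÷ 0.9933 = 67/9933.
Likelihood ratio per positive trial = 3.6.
Target odds: 0.8 ÷ 0.2 = 4.
Require 3.6ⁿ ≥ 4 ÷ (67/9933) = 39732/67.
3.6⁴ = 167.9616 falls short of 39732/67 but 3.6⁵ = 604.66176 reaches it, so n = 5.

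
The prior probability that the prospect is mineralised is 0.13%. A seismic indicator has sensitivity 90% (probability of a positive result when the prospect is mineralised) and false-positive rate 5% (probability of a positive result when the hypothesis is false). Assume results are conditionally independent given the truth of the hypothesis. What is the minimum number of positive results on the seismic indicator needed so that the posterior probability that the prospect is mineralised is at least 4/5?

3

Prior odds = 0.0013/0.9987 = 13/9987.
Likelihood ratio of a positive result = 0.9/0.05 = 18.
Target odds: 0.8 ÷ 0.2 = 4.
Need (13/9987) × 18ⁿ ≥ 4, i.e. 18ⁿ ≥ 39948/13.
18² = 324 falls short of 39948/13 but 18³ = 5832 reaches it, so n = 3.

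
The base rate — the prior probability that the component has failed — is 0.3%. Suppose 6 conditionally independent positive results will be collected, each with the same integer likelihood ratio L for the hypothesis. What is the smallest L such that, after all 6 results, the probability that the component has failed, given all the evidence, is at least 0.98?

6

Prior odds = 0.003/0.997 = 3/997.
Target odds = 0.98/0.02 = 49.
Need L⁶ ≥ 49 ÷ (3/997) = 48853/3.
5⁶ = 15625 < 48853/3 ≤ 46656 = 6⁶, so L = 6.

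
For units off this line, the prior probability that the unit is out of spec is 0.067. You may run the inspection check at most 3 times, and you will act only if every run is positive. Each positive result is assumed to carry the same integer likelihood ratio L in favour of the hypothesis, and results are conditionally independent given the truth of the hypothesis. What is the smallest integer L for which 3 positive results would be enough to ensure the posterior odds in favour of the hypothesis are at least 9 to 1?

6

Prior odds = 0.067/0.933 = 67/933.
Target odds = 9.
Need L³ ≥ 9 ÷ (67/933) = 8397/67.
5³ = 125 < 8397/67 ≤ 216 = 6³, so L = 6.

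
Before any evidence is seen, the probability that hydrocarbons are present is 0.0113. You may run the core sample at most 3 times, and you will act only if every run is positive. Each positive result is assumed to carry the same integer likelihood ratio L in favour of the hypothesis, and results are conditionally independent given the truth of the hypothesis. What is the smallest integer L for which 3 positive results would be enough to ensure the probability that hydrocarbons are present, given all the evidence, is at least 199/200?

Prior odds = 0.0113/0.9887 = 113/9887.
Target odds = 0.995/0.005 = 199.
Need L³ ≥ 199 ÷ (113/9887) = 1967513/113.
25³ = 15625 < 1967513/113 ≤ 17576 = 26³, so L = 26.

26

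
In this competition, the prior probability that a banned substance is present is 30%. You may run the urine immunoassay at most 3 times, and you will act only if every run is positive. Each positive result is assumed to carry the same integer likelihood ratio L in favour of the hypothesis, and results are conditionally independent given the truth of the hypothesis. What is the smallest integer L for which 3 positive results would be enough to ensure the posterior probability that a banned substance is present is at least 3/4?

2

Prior odds = 0.3/0.7 = 3/7.
Target odds = 0.75/0.25 = 3.
Need L³ ≥ 3 ÷ (3/7) = 7.
1³ = 1 < 7 ≤ 8 = 2³, so L = 2.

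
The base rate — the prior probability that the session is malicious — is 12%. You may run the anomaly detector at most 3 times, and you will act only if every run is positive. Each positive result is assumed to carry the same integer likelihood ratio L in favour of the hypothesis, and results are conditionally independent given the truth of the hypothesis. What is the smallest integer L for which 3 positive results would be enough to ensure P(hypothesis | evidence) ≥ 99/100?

Prior odds = 0.12/0.88 = 3/22.
Target odds = 0.99/0.01 = 99.
Need L³ ≥ 99 ÷ (3/22) = 726.
8³ = 512 < 726 ≤ 729 = 9³, so L = 9.

9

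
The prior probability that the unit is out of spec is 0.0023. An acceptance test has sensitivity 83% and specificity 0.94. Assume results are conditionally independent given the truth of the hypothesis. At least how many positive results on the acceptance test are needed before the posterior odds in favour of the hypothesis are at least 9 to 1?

Prior odds = 0.0023/0.9977 = 23/9977.
False-positive rate = 1 − 0.94 = 0.06; likelihood ratio of a positive = 0.83/0.06 = 83/6.
Target odds = 9.
Require (83/6)ⁿ ≥ 9 ÷ (23/9977) = 89793/23.
(83/6)³ = 571787/216 falls short of 89793/23 but (83/6)⁴ = 47458321/1296 reaches it, so n = 4.

4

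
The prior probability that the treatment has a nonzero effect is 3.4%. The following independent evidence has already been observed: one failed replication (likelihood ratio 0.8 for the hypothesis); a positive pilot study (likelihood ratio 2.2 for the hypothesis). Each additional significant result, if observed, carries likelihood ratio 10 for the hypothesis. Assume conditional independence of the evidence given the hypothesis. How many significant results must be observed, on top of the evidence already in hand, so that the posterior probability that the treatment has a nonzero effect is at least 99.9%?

5

Prior odds = 0.034/0.966 = 17/483.
Combined Bayes factor of the evidence already in hand = 0.8 × 2.2 = 1.76.
Odds after that evidence = (17/483) × 1.76 = 748/12075.
Target odds = 0.999/0.001 = 999.
Need 10ⁿ ≥ 999 ÷ (748/12075) = 12062925/748.
10⁴ = 10000 falls short of 12062925/748 but 10⁵ = 100000 reaches it, so n = 5.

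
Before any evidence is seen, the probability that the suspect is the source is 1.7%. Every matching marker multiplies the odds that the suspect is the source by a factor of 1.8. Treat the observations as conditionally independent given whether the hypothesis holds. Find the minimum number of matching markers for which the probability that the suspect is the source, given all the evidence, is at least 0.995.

Prior odds: 0.017 ÷ 0.983 = 17/983.
Likelihood ratio per matching marker = 1.8.
Target posterior odds = 0.995/0.005 = 199.
Need (17/983) × 1.8ⁿ ≥ 199, i.e. 1.8ⁿ ≥ 195617/17.
1.8¹⁵ ≈6746.64 falls short of 195617/17 but 1.8¹⁶ ≈12144 reaches it, so n = 16.

16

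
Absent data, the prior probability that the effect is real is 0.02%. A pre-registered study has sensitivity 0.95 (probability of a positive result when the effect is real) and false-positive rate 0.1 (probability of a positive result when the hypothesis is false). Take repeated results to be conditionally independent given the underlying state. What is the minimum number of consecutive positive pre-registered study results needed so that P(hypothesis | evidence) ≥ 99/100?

6

Prior odds = 0.0002/0.9998 = 1/4999.
Likelihood ratio of a positive result = 0.95/0.1 = 9.5.
Target odds: 0.99 ÷ 0.01 = 99.
Need (1/4999) × 9.5ⁿ ≥ 99, i.e. 9.5ⁿ ≥ 494901.
9.5⁵ = 77378.09375 falls short of 494901 but 9.5⁶ = 47045881/64 reaches it, so n = 6.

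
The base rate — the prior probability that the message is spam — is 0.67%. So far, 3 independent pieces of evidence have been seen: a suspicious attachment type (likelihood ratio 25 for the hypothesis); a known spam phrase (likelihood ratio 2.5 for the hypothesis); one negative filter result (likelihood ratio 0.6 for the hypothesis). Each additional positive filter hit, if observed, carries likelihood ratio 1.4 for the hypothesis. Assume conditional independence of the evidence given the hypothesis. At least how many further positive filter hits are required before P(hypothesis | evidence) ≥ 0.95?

13

Prior odds = 0.0067/0.9933 = 67/9933.
Combined Bayes factor of the evidence already in hand = 25 × 2.5 × 0.6 = 37.5.
Odds after that evidence = (67/9933) × 37.5 = 1675/6622.
Target odds = 0.95/0.05 = 19.
Need 1.4ⁿ ≥ 19 ÷ (1675/6622) = 125818/1675.
1.4¹² ≈56.6939 falls short of 125818/1675 but 1.4¹³ ≈79.3715 reaches it, so n = 13.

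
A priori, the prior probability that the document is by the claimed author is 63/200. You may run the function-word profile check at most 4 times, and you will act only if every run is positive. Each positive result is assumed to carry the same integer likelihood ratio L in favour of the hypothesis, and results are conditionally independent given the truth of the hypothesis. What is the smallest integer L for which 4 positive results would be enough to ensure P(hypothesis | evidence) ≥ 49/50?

Prior odds = 0.315/0.685 = 63/137.
Target odds = 0.98/0.02 = 49.
Need L⁴ ≥ 49 ÷ (63/137) = 959/9.
3⁴ = 81 < 959/9 ≤ 256 = 4⁴, so L = 4.

4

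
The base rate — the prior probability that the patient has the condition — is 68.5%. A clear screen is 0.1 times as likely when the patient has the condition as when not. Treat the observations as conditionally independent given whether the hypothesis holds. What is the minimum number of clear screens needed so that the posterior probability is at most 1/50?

Prior odds = 0.685/0.315 = 137/63.
Likelihood ratio per clear screen = 0.1.
Target odds: 0.02 ÷ 0.98 = 1/49.
Require 0.1ⁿ ≤ 1/49 ÷ (137/63) = 9/959.
0.1² = 0.01 is still above 9/959 but 0.1³ = 0.001 is at or below it, so n = 3.

3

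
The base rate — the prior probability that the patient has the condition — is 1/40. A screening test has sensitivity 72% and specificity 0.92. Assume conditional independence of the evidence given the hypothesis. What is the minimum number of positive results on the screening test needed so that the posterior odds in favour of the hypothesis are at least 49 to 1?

Prior odds = 0.025/0.975 = 1/39.
False-positive rate = 1 − 0.92 = 0.08; likelihood ratio of a positive = 0.72/0.08 = 9.
Target odds = 49.
Require 9ⁿ ≥ 49 ÷ (1/39) = 1911.
9³ = 729 falls short of 1911 but 9⁴ = 6561 reaches it, so n = 4.

4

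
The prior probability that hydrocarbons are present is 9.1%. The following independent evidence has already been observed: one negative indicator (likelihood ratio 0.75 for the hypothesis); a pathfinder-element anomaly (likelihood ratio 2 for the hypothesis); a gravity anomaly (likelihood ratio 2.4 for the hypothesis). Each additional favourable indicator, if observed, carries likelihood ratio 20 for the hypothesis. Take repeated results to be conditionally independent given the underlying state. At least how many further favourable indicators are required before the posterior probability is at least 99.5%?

Prior odds = 0.091/0.909 = 91/909.
Combined Bayes factor of the evidence already in hand = 0.75 × 2 × 2.4 = 3.6.
Odds after that evidence = (91/909) × 3.6 = 182/505.
Target odds = 0.995/0.005 = 199.
Need 20ⁿ ≥ 199 ÷ (182/505) = 100495/182.
20² = 400 falls short of 100495/182 but 20³ = 8000 reaches it, so n = 3.

3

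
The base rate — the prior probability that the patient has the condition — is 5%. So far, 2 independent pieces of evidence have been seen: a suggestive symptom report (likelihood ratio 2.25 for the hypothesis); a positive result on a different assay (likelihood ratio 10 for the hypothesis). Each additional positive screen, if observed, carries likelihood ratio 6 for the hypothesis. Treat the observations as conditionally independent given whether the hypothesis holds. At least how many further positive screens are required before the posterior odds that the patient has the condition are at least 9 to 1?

2

Prior odds = 0.05/0.95 = 1/19.
Combined Bayes factor of the evidence already in hand = 2.25 × 10 = 22.5.
Odds after that evidence = (1/19) × 22.5 = 45/38.
Target odds = 9.
Need 6ⁿ ≥ 9 ÷ (45/38) = 7.6.
6¹ = 6 falls short of 7.6 but 6² = 36 reaches it, so n = 2.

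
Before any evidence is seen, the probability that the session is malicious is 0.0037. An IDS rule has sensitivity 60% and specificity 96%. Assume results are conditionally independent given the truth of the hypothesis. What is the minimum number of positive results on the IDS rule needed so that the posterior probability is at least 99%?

4

Prior odds: 0.0037 ÷ 0.9963 = 37/9963.
False-positive rate = 1 − 0.96 = 0.04; likelihood ratio of a positive = 0.6/0.04 = 15.
Target posterior odds = 0.99/0.01 = 99.
Need (37/9963) × 15ⁿ ≥ 99, i.e. 15ⁿ ≥ 986337/37.
15³ = 3375 falls short of 986337/37 but 15⁴ = 50625 reaches it, so n = 4.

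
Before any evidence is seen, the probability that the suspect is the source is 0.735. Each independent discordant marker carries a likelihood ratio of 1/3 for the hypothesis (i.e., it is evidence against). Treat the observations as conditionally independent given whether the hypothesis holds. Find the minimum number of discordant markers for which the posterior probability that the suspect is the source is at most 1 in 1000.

Prior odds: 0.735 ÷ 0.265 = 147/53.
Likelihood ratio per discordant marker = 1/3.
Target posterior odds = 0.001/0.999 = 1/999.
Need (147/53) × (1/3)ⁿ ≤ 1/999, i.e. (1/3)ⁿ ≤ 53/146853.
(1/3)⁷ = 1/2187 is still above 53/146853 but (1/3)⁸ = 1/6561 is at or below it, so n = 8.

8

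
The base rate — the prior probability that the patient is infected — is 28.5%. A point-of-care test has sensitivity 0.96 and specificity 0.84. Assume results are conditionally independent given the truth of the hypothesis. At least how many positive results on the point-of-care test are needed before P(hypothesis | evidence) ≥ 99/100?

4

Prior odds = 0.285/0.715 = 57/143.
False-positive rate = 1 − 0.84 = 0.16; likelihood ratio of a positive = 0.96/0.16 = 6.
Target odds: 0.99 ÷ 0.01 = 99.
Require 6ⁿ ≥ 99 ÷ (57/143) = 4719/19.
6³ = 216 falls short of 4719/19 but 6⁴ = 1296 reaches it, so n = 4.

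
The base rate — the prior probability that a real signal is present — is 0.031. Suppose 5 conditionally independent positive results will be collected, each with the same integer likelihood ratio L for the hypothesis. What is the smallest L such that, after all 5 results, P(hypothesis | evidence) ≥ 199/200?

6

Prior odds = 0.031/0.969 = 31/969.
Target odds = 0.995/0.005 = 199.
Need L⁵ ≥ 199 ÷ (31/969) = 192831/31.
5⁵ = 3125 < 192831/31 ≤ 7776 = 6⁵, so L = 6.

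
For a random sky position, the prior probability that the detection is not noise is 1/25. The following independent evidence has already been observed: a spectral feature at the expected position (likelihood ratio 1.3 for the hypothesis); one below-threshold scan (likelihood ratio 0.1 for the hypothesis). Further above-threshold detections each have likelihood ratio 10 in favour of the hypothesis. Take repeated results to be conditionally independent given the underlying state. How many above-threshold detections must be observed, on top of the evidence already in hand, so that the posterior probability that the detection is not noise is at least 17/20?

4

Prior odds = 0.04/0.96 = 1/24.
Combined Bayes factor of the evidence already in hand = 1.3 × 0.1 = 0.13.
Odds after that evidence = (1/24) × 0.13 = 13/2400.
Target odds = 0.85/0.15 = 17/3.
Need 10ⁿ ≥ 17/3 ÷ (13/2400) = 13600/13.
10³ = 1000 falls short of 13600/13 but 10⁴ = 10000 reaches it, so n = 4.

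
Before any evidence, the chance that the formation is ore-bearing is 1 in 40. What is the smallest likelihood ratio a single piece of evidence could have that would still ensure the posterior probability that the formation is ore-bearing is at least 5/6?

Prior odds = 0.025/0.975 = 1/39.
Target odds = (5/6)/(1/6) = 5.
Required Bayes factor = 5 ÷ (1/39) = 195.

195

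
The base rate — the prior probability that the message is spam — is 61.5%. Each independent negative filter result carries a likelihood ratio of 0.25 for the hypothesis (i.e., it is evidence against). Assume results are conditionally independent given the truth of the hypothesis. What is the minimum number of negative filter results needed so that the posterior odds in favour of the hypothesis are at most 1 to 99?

4

Prior odds = 0.615/0.385 = 123/77.
Likelihood ratio per negative filter result = 0.25.
Target odds = 1/99.
Require 0.25ⁿ ≤ 1/99 ÷ (123/77) = 7/1107.
0.25³ = 0.015625 is still above 7/1107 but 0.25⁴ = 0.00390625 is at or below it, so n = 4.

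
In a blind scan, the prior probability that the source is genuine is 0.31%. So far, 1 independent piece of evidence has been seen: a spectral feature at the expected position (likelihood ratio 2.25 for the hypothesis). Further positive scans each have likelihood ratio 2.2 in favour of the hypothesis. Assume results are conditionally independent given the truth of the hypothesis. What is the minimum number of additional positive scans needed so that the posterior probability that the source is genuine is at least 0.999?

Prior odds = 0.0031/0.9969 = 31/9969.
Bayes factor of the evidence already in hand = 2.25.
Odds after that evidence = (31/9969) × 2.25 = 93/13292.
Target odds = 0.999/0.001 = 999.
Need 2.2ⁿ ≥ 999 ÷ (93/13292) = 4426236/31.
2.2¹⁵ ≈136880 falls short of 4426236/31 but 2.2¹⁶ ≈301136 reaches it, so n = 16.

16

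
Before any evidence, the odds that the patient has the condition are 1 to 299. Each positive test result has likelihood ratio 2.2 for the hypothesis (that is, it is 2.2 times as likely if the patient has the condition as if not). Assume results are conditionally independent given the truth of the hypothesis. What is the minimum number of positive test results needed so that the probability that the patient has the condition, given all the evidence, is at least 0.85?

10

Prior odds = 1/299.
Likelihood ratio per positive test result = 2.2.
Target odds: 0.85 ÷ 0.15 = 17/3.
Require 2.2ⁿ ≥ 17/3 ÷ (1/299) = 5083/3.
2.2⁹ ≈1207.27 falls short of 5083/3 but 2.2¹⁰ ≈2655.99 reaches it, so n = 10.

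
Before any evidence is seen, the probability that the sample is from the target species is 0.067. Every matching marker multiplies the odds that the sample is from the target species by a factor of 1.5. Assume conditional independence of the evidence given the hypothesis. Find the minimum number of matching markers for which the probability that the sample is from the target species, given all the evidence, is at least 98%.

Prior odds: 0.067 ÷ 0.933 = 67/933.
Likelihood ratio per matching marker = 1.5.
Target posterior odds = 0.98/0.02 = 49.
Need (67/933) × 1.5ⁿ ≥ 49, i.e. 1.5ⁿ ≥ 45717/67.
1.5¹⁶ = 43046721/65536 falls short of 45717/67 but 1.5¹⁷ = 129140163/131072 reaches it, so n = 17.

17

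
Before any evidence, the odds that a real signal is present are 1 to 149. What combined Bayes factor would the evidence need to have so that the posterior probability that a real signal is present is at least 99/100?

Prior odds = 1/149.
Target odds = 0.99/0.01 = 99.
Required Bayes factor = 99 ÷ (1/149) = 14751.

14751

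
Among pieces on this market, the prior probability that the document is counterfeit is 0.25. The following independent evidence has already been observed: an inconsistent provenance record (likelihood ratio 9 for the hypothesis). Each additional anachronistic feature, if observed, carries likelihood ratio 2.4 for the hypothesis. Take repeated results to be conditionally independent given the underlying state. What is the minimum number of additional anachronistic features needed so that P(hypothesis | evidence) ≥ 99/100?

4

Prior odds = 0.25/0.75 = 1/3.
Bayes factor of the evidence already in hand = 9.
Odds after that evidence = (1/3) × 9 = 3.
Target odds = 0.99/0.01 = 99.
Need 2.4ⁿ ≥ 99 ÷ 3 = 33.
2.4³ = 13.824 falls short of 33 but 2.4⁴ = 33.1776 reaches it, so n = 4.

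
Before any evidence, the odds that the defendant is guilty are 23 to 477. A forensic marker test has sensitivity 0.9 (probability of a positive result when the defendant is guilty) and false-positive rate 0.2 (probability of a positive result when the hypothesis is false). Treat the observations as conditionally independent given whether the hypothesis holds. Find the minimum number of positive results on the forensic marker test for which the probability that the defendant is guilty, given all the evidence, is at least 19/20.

4

Prior odds = 23/477.
Likelihood ratio of a positive result = 0.9/0.2 = 4.5.
Target posterior odds = 0.95/0.05 = 19.
Need (23/477) × 4.5ⁿ ≥ 19, i.e. 4.5ⁿ ≥ 9063/23.
4.5³ = 91.125 falls short of 9063/23 but 4.5⁴ = 410.0625 reaches it, so n = 4.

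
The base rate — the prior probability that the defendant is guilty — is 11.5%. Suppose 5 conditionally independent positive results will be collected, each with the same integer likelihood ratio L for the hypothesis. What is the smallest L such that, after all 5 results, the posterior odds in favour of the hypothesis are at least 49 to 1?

Prior odds = 0.115/0.885 = 23/177.
Target odds = 49.
Need L⁵ ≥ 49 ÷ (23/177) = 8673/23.
3⁵ = 243 < 8673/23 ≤ 1024 = 4⁵, so L = 4.

4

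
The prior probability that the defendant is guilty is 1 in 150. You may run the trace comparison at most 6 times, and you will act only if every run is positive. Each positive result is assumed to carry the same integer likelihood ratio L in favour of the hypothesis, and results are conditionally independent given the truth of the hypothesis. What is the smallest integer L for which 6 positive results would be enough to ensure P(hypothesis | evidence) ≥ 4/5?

Prior odds = (1/150)/(149/150) = 1/149.
Target odds = 0.8/0.2 = 4.
Need L⁶ ≥ 4 ÷ (1/149) = 596.
2⁶ = 64 < 596 ≤ 729 = 3⁶, so L = 3.

3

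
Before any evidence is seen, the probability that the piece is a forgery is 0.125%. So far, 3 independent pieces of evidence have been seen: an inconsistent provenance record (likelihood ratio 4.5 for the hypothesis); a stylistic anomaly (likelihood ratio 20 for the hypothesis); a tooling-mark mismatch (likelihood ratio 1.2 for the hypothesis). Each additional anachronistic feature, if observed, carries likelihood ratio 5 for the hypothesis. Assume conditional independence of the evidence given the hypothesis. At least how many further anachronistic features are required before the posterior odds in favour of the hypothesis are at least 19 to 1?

Prior odds = 0.00125/0.99875 = 1/799.
Combined Bayes factor of the evidence already in hand = 4.5 × 20 × 1.2 = 108.
Odds after that evidence = (1/799) × 108 = 108/799.
Target odds = 19.
Need 5ⁿ ≥ 19 ÷ (108/799) = 15181/108.
5³ = 125 falls short of 15181/108 but 5⁴ = 625 reaches it, so n = 4.

4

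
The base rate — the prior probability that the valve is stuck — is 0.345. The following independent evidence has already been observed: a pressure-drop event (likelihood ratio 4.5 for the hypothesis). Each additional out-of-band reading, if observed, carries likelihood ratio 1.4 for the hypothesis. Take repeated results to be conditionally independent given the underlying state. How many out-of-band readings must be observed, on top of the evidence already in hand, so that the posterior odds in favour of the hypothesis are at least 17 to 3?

3

Prior odds = 0.345/0.655 = 69/131.
Bayes factor of the evidence already in hand = 4.5.
Odds after that evidence = (69/131) × 4.5 = 621/262.
Target odds = 17/3.
Need 1.4ⁿ ≥ 17/3 ÷ (621/262) = 4454/1863.
1.4² = 1.96 falls short of 4454/1863 but 1.4³ = 2.744 reaches it, so n = 3.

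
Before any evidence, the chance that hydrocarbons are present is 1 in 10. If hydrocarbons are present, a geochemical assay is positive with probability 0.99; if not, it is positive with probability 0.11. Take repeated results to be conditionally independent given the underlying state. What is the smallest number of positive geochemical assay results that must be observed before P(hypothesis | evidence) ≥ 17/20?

Prior odds: 0.1 ÷ 0.9 = 1/9.
Likelihood ratio of a positive = 0.99/0.11 = 9.
Target odds: 0.85 ÷ 0.15 = 17/3.
Need (1/9) × 9ⁿ ≥ 17/3, i.e. 9ⁿ ≥ 51.
9¹ = 9 falls short of 51 but 9² = 81 reaches it, so n = 2.

2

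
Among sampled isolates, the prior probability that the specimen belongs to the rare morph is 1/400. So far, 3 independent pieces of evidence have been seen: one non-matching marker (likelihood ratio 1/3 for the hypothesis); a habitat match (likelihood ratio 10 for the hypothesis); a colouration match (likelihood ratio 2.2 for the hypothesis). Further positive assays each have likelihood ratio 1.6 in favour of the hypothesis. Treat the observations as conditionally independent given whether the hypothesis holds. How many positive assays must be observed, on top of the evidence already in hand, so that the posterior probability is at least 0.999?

Prior odds = 0.0025/0.9975 = 1/399.
Combined Bayes factor of the evidence already in hand = (1/3) × 10 × 2.2 = 22/3.
Odds after that evidence = (1/399) × 22/3 = 22/1197.
Target odds = 0.999/0.001 = 999.
Need 1.6ⁿ ≥ 999 ÷ (22/1197) = 1195803/22.
1.6²³ ≈49517.6 falls short of 1195803/22 but 1.6²⁴ ≈79228.2 reaches it, so n = 24.

24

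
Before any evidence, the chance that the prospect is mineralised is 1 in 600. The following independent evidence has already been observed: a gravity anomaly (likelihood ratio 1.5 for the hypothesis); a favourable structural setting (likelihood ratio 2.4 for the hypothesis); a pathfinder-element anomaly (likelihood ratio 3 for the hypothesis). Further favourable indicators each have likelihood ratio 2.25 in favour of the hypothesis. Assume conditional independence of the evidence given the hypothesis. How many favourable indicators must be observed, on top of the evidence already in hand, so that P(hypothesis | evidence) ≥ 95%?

9

Prior odds = (1/600)/(599/600) = 1/599.
Combined Bayes factor of the evidence already in hand = 1.5 × 2.4 × 3 = 10.8.
Odds after that evidence = (1/599) × 10.8 = 54/2995.
Target odds = 0.95/0.05 = 19.
Need 2.25ⁿ ≥ 19 ÷ (54/2995) = 56905/54.
2.25⁸ = 43046721/65536 falls short of 56905/54 but 2.25⁹ = 387420489/262144 reaches it, so n = 9.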